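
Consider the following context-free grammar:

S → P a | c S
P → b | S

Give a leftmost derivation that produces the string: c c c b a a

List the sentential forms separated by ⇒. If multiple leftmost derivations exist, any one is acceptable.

S ⇒ c S ⇒ c P a ⇒ c S a ⇒ c c S a ⇒ c c c S a ⇒ c c c P a a ⇒ c c c b a a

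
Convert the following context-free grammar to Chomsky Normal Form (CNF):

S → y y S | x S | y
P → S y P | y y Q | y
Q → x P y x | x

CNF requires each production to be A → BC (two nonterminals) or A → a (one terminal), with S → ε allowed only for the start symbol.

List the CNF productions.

TY → y; TX → x; S → y; P → y; Q → x; S → TY X0; X0 → TY S; S → TX S; P → S X1; X1 → TY P; P → TY X2; X2 → TY Q; Q → TX X3; X3 → P X4; X4 → TY TX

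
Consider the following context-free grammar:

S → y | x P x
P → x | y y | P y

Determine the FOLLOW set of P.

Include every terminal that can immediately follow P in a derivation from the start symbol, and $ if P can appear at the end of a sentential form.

We compute FOLLOW(P) using the standard algorithm.
FOLLOW(S) starts with {$}.
FIRST(P) = {x, y}
FIRST(S) = {x, y}
FOLLOW(P) = {x, y}
FOLLOW(S) = {$}
Therefore, FOLLOW(P) = {x, y}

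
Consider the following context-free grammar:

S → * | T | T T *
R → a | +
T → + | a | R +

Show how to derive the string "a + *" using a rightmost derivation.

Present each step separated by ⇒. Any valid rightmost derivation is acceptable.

S ⇒ T T * ⇒ T + * ⇒ a + *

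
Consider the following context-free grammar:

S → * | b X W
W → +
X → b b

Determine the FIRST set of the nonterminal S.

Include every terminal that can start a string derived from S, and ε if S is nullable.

We compute FIRST(S) using the standard algorithm.
FIRST(S) = {*, b}
FIRST(W) = {+}
FIRST(X) = {b}
Therefore, FIRST(S) = {*, b}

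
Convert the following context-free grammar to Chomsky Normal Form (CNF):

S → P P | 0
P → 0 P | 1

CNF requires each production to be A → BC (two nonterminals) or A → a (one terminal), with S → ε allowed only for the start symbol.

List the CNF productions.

S → 0; T0 → 0; P → 1; S → P P; P → T0 P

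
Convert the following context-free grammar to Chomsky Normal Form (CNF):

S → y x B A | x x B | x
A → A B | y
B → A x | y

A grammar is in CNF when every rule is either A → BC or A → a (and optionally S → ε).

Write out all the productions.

TY → y; TX → x; S → x; A → y; B → y; S → TY X0; X0 → TX X1; X1 → B A; S → TX X2; X2 → TX B; A → A B; B → A TX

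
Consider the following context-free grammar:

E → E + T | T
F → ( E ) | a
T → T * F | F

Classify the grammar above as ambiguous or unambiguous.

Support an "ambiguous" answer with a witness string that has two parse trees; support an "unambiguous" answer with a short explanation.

Unambiguous - every string in the language has a unique parse tree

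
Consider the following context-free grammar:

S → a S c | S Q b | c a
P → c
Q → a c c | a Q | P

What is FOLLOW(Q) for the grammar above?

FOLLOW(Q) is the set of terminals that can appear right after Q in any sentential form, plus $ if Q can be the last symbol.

We compute FOLLOW(Q) using the standard algorithm.
FOLLOW(S) starts with {$}.
FIRST(P) = {c}
FIRST(Q) = {a, c}
FIRST(S) = {a, c}
FOLLOW(P) = {b}
FOLLOW(Q) = {b}
FOLLOW(S) = {$, a, c}
Therefore, FOLLOW(Q) = {b}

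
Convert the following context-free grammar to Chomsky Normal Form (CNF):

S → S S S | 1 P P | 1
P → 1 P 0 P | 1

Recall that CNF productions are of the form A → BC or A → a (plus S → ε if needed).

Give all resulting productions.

T1 → 1; S → 1; T0 → 0; P → 1; S → S X0; X0 → S S; S → T1 X1; X1 → P P; P → T1 X2; X2 → P X3; X3 → T0 P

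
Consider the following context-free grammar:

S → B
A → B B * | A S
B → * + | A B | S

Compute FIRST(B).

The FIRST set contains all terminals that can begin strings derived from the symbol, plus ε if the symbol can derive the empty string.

We compute FIRST(B) using the standard algorithm.
FIRST(A) = {*}
FIRST(B) = {*}
FIRST(S) = {*}
Therefore, FIRST(B) = {*}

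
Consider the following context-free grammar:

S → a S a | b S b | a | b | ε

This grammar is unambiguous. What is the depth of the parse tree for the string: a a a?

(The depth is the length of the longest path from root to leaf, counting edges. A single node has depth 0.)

2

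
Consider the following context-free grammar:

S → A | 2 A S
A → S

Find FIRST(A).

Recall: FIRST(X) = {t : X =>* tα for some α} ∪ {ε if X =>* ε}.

We compute FIRST(A) using the standard algorithm.
FIRST(A) = {2}
FIRST(S) = {2}
Therefore, FIRST(A) = {2}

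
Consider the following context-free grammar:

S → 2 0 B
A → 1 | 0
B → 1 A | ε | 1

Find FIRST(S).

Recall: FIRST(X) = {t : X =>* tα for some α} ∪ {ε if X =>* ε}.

We compute FIRST(S) using the standard algorithm.
FIRST(A) = {0, 1}
FIRST(B) = {1, ε}
FIRST(S) = {2}
Therefore, FIRST(S) = {2}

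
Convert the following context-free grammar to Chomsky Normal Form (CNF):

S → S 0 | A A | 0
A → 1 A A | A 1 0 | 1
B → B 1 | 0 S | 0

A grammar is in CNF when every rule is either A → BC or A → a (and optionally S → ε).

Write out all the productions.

T0 → 0; S → 0; T1 → 1; A → 1; B → 0; S → S T0; S → A A; A → T1 X0; X0 → A A; A → A X1; X1 → T1 T0; B → B T1; B → T0 S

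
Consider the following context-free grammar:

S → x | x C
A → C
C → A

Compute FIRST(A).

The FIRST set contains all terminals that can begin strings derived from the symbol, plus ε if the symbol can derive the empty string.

We compute FIRST(A) using the standard algorithm.
FIRST(A) = {}
FIRST(C) = {}
FIRST(S) = {x}
Therefore, FIRST(A) = {}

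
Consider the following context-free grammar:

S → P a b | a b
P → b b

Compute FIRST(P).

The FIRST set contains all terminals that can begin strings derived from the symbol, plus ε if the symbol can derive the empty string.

We compute FIRST(P) using the standard algorithm.
FIRST(P) = {b}
FIRST(S) = {a, b}
Therefore, FIRST(P) = {b}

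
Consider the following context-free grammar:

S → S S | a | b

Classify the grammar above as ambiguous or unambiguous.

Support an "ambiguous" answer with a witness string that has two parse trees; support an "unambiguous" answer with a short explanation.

Ambiguous - the string 'a a a a' has two distinct parse trees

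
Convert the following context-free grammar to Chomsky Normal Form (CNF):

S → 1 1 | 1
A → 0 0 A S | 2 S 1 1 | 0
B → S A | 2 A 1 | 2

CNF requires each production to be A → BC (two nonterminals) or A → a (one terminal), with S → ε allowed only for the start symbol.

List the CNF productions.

T1 → 1; S → 1; T0 → 0; T2 → 2; A → 0; B → 2; S → T1 T1; A → T0 X0; X0 → T0 X1; X1 → A S; A → T2 X2; X2 → S X3; X3 → T1 T1; B → S A; B → T2 X4; X4 → A T1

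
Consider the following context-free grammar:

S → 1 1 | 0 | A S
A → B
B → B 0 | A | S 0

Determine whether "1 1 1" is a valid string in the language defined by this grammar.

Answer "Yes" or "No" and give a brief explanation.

No - no valid derivation exists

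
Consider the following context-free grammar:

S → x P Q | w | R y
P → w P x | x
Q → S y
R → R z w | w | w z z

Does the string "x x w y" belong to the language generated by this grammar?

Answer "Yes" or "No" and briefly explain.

Yes - a valid derivation exists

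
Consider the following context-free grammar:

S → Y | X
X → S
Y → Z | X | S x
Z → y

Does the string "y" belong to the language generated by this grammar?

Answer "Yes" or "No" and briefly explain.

Yes - a valid derivation exists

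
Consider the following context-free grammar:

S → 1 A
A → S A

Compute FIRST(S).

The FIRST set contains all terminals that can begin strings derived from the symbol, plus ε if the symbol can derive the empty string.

We compute FIRST(S) using the standard algorithm.
FIRST(A) = {1}
FIRST(S) = {1}
Therefore, FIRST(S) = {1}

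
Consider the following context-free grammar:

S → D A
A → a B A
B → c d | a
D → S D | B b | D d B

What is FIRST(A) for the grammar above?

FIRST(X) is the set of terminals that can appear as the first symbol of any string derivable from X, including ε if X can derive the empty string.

We compute FIRST(A) using the standard algorithm.
FIRST(A) = {a}
FIRST(B) = {a, c}
FIRST(D) = {a, c}
FIRST(S) = {a, c}
Therefore, FIRST(A) = {a}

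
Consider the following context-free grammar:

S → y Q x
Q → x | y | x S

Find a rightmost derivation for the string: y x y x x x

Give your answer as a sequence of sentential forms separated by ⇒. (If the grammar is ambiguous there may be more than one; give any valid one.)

S ⇒ y Q x ⇒ y x S x ⇒ y x y Q x x ⇒ y x y x x x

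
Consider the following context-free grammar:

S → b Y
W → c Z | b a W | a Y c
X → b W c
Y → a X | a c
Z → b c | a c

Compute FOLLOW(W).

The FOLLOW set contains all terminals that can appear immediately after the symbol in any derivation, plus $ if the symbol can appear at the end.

We compute FOLLOW(W) using the standard algorithm.
FOLLOW(S) starts with {$}.
FIRST(S) = {b}
FIRST(W) = {a, b, c}
FIRST(X) = {b}
FIRST(Y) = {a}
FIRST(Z) = {a, b}
FOLLOW(S) = {$}
FOLLOW(W) = {c}
FOLLOW(X) = {$, c}
FOLLOW(Y) = {$, c}
FOLLOW(Z) = {c}
Therefore, FOLLOW(W) = {c}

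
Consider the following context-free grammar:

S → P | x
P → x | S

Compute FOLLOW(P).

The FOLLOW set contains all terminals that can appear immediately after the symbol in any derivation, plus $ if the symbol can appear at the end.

We compute FOLLOW(P) using the standard algorithm.
FOLLOW(S) starts with {$}.
FIRST(P) = {x}
FIRST(S) = {x}
FOLLOW(P) = {$}
FOLLOW(S) = {$}
Therefore, FOLLOW(P) = {$}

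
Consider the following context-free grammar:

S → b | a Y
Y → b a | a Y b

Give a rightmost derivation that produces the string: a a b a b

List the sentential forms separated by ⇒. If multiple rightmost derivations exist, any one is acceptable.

S ⇒ a Y ⇒ a a Y b ⇒ a a b a b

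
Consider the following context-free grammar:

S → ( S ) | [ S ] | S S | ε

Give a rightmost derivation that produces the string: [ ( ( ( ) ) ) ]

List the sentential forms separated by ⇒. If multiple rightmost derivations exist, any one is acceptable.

S ⇒ [ S ] ⇒ [ ( S ) ] ⇒ [ ( ( S ) ) ] ⇒ [ ( ( ( S ) ) ) ] ⇒ [ ( ( ( ) ) ) ]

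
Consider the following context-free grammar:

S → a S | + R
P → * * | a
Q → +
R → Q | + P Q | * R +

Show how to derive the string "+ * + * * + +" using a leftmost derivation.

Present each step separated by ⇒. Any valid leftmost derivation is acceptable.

S ⇒ + R ⇒ + * R + ⇒ + * + P Q + ⇒ + * + * * Q + ⇒ + * + * * + +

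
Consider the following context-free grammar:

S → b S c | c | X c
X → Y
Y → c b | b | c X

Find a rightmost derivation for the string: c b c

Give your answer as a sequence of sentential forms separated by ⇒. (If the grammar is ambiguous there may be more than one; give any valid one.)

S ⇒ X c ⇒ Y c ⇒ c b c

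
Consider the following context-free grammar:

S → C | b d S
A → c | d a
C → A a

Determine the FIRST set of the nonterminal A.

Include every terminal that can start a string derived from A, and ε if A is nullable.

We compute FIRST(A) using the standard algorithm.
FIRST(A) = {c, d}
FIRST(C) = {c, d}
FIRST(S) = {b, c, d}
Therefore, FIRST(A) = {c, d}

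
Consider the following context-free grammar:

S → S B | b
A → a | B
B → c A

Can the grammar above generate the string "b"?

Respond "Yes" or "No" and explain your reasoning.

Yes - a valid derivation exists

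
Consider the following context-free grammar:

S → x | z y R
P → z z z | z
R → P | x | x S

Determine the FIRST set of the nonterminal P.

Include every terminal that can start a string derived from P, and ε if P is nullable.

We compute FIRST(P) using the standard algorithm.
FIRST(P) = {z}
FIRST(R) = {x, z}
FIRST(S) = {x, z}
Therefore, FIRST(P) = {z}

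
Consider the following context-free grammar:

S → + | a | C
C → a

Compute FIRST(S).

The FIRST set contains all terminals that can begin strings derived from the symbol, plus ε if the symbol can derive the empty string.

We compute FIRST(S) using the standard algorithm.
FIRST(C) = {a}
FIRST(S) = {+, a}
Therefore, FIRST(S) = {+, a}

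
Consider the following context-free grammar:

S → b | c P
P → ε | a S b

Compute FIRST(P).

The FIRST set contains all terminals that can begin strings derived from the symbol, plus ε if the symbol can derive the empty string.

We compute FIRST(P) using the standard algorithm.
FIRST(P) = {a, ε}
FIRST(S) = {b, c}
Therefore, FIRST(P) = {a, ε}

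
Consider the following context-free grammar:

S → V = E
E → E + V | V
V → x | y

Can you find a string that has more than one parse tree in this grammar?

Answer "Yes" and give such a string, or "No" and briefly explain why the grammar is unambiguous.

No - the grammar is unambiguous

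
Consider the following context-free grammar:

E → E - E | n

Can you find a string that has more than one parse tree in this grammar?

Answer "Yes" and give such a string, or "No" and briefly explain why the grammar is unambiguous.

Yes - the string 'n - n - n - n' has two distinct parse trees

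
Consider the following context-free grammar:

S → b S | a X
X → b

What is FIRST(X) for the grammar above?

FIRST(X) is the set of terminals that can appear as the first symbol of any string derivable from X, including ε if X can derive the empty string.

We compute FIRST(X) using the standard algorithm.
FIRST(S) = {a, b}
FIRST(X) = {b}
Therefore, FIRST(X) = {b}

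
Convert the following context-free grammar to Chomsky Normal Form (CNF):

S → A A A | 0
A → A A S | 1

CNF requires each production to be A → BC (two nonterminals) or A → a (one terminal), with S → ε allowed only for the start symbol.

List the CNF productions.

S → 0; A → 1; S → A X0; X0 → A A; A → A X1; X1 → A S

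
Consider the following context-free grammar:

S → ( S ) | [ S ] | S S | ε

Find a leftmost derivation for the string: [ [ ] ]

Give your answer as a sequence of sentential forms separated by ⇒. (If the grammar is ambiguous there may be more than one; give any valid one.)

S ⇒ S S ⇒ [ S ] S ⇒ [ [ S ] ] S ⇒ [ [ ] ] S ⇒ [ [ ] ]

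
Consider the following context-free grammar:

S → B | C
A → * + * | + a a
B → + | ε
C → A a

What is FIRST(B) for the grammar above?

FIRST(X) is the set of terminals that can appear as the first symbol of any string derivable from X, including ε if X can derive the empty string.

We compute FIRST(B) using the standard algorithm.
FIRST(A) = {*, +}
FIRST(B) = {+, ε}
FIRST(C) = {*, +}
FIRST(S) = {*, +, ε}
Therefore, FIRST(B) = {+, ε}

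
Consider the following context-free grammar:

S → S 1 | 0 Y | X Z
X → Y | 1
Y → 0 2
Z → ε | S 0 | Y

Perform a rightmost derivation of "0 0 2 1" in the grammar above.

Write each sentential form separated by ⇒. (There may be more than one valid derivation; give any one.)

S ⇒ S 1 ⇒ 0 Y 1 ⇒ 0 0 2 1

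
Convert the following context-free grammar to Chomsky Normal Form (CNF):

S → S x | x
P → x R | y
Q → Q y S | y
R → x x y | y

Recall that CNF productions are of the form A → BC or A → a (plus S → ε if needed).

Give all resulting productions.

TX → x; S → x; P → y; TY → y; Q → y; R → y; S → S TX; P → TX R; Q → Q X0; X0 → TY S; R → TX X1; X1 → TX TY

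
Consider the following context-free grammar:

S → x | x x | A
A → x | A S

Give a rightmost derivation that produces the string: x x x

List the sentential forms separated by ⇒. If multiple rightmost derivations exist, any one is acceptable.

S ⇒ A ⇒ A S ⇒ A x x ⇒ x x x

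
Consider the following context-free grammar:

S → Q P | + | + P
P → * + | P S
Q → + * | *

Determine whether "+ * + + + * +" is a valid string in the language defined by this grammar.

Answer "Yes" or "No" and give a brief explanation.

Yes - a valid derivation exists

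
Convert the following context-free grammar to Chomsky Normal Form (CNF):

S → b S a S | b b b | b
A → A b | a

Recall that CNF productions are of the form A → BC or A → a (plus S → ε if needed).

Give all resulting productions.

TB → b; TA → a; S → b; A → a; S → TB X0; X0 → S X1; X1 → TA S; S → TB X2; X2 → TB TB; A → A TB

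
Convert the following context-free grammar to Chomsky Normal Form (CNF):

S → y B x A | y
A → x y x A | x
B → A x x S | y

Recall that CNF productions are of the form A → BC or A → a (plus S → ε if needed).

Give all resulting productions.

TY → y; TX → x; S → y; A → x; B → y; S → TY X0; X0 → B X1; X1 → TX A; A → TX X2; X2 → TY X3; X3 → TX A; B → A X4; X4 → TX X5; X5 → TX S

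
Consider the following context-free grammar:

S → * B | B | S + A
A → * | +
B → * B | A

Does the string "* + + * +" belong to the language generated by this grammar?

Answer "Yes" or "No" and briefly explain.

No - no valid derivation exists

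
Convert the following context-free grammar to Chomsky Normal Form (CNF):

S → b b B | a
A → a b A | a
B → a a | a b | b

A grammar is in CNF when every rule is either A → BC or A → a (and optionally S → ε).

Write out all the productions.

TB → b; S → a; TA → a; A → a; B → b; S → TB X0; X0 → TB B; A → TA X1; X1 → TB A; B → TA TA; B → TA TB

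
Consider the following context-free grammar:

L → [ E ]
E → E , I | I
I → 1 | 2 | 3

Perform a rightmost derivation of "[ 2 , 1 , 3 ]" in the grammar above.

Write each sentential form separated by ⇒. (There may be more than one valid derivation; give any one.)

L ⇒ [ E ] ⇒ [ E , I ] ⇒ [ E , 3 ] ⇒ [ E , I , 3 ] ⇒ [ E , 1 , 3 ] ⇒ [ I , 1 , 3 ] ⇒ [ 2 , 1 , 3 ]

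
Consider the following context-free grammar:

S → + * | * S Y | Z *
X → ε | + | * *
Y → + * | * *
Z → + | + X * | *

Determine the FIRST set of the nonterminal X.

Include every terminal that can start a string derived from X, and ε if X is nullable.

We compute FIRST(X) using the standard algorithm.
FIRST(S) = {*, +}
FIRST(X) = {*, +, ε}
FIRST(Y) = {*, +}
FIRST(Z) = {*, +}
Therefore, FIRST(X) = {*, +, ε}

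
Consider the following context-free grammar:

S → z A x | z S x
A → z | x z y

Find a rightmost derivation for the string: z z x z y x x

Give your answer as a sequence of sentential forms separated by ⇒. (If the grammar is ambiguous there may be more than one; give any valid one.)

S ⇒ z S x ⇒ z z A x x ⇒ z z x z y x x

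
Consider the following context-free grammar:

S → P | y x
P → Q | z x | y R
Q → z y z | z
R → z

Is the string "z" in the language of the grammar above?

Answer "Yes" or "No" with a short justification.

Yes - a valid derivation exists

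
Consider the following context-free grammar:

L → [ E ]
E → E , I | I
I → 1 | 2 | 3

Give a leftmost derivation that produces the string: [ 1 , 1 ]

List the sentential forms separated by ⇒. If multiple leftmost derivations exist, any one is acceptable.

L ⇒ [ E ] ⇒ [ E , I ] ⇒ [ I , I ] ⇒ [ 1 , I ] ⇒ [ 1 , 1 ]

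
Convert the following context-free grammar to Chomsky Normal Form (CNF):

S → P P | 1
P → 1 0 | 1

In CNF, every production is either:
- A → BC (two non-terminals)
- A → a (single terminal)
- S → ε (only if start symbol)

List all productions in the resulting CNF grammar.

S → 1; T1 → 1; T0 → 0; P → 1; S → P P; P → T1 T0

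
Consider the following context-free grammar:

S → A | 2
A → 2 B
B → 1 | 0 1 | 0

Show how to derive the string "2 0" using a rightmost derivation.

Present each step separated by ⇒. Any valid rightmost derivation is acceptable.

S ⇒ A ⇒ 2 B ⇒ 2 0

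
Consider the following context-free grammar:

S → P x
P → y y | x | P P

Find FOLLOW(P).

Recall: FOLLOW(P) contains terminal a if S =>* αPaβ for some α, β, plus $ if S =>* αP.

We compute FOLLOW(P) using the standard algorithm.
FOLLOW(S) starts with {$}.
FIRST(P) = {x, y}
FIRST(S) = {x, y}
FOLLOW(P) = {x, y}
FOLLOW(S) = {$}
Therefore, FOLLOW(P) = {x, y}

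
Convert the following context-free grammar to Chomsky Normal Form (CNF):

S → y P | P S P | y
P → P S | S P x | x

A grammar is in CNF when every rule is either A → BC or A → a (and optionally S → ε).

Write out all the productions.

TY → y; S → y; TX → x; P → x; S → TY P; S → P X0; X0 → S P; P → P S; P → S X1; X1 → P TX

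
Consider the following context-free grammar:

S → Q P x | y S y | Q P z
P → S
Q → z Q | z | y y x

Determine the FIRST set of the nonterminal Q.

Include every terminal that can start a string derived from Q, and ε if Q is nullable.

We compute FIRST(Q) using the standard algorithm.
FIRST(P) = {y, z}
FIRST(Q) = {y, z}
FIRST(S) = {y, z}
Therefore, FIRST(Q) = {y, z}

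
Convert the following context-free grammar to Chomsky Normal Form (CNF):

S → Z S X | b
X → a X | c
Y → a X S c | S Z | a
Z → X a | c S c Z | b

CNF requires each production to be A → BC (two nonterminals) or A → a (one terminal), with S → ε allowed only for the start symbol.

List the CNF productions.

S → b; TA → a; X → c; TC → c; Y → a; Z → b; S → Z X0; X0 → S X; X → TA X; Y → TA X1; X1 → X X2; X2 → S TC; Y → S Z; Z → X TA; Z → TC X3; X3 → S X4; X4 → TC Z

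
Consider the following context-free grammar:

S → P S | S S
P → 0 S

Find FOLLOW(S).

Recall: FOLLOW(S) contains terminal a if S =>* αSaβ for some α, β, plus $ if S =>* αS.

We compute FOLLOW(S) using the standard algorithm.
FOLLOW(S) starts with {$}.
FIRST(P) = {0}
FIRST(S) = {0}
FOLLOW(P) = {0}
FOLLOW(S) = {$, 0}
Therefore, FOLLOW(S) = {$, 0}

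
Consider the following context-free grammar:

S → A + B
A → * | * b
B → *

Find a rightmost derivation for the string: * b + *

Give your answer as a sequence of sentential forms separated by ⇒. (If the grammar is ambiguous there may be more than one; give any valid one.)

S ⇒ A + B ⇒ A + * ⇒ * b + *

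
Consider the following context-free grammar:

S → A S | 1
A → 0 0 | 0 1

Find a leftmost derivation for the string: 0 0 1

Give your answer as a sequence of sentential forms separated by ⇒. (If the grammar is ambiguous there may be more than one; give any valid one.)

S ⇒ A S ⇒ 0 0 S ⇒ 0 0 1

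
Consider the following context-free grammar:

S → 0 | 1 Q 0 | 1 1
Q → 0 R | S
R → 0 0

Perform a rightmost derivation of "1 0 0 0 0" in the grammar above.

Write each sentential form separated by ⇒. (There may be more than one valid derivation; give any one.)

S ⇒ 1 Q 0 ⇒ 1 0 R 0 ⇒ 1 0 0 0 0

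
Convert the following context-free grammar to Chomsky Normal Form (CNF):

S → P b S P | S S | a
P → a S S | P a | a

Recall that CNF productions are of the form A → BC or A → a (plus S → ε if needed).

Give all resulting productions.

TB → b; S → a; TA → a; P → a; S → P X0; X0 → TB X1; X1 → S P; S → S S; P → TA X2; X2 → S S; P → P TA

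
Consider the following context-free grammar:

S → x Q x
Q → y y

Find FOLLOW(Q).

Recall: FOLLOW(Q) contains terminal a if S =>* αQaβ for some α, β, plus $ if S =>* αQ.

We compute FOLLOW(Q) using the standard algorithm.
FOLLOW(S) starts with {$}.
FIRST(Q) = {y}
FIRST(S) = {x}
FOLLOW(Q) = {x}
FOLLOW(S) = {$}
Therefore, FOLLOW(Q) = {x}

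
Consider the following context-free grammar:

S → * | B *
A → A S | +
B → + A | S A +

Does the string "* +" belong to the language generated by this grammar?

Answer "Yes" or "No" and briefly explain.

No - no valid derivation exists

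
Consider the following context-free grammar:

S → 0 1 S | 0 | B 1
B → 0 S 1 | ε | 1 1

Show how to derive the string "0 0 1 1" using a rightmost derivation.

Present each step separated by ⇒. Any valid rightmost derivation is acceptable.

S ⇒ B 1 ⇒ 0 S 1 1 ⇒ 0 0 1 1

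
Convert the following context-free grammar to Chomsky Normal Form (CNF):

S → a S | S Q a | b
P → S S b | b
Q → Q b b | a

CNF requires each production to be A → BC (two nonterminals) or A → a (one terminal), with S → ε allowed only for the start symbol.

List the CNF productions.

TA → a; S → b; TB → b; P → b; Q → a; S → TA S; S → S X0; X0 → Q TA; P → S X1; X1 → S TB; Q → Q X2; X2 → TB TB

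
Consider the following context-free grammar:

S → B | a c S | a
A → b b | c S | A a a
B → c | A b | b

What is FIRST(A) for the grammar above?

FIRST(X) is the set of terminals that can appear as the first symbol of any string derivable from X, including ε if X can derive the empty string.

We compute FIRST(A) using the standard algorithm.
FIRST(A) = {b, c}
FIRST(B) = {b, c}
FIRST(S) = {a, b, c}
Therefore, FIRST(A) = {b, c}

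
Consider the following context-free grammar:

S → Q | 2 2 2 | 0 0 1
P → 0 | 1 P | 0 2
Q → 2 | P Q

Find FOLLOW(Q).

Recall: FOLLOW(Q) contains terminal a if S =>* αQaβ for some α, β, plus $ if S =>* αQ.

We compute FOLLOW(Q) using the standard algorithm.
FOLLOW(S) starts with {$}.
FIRST(P) = {0, 1}
FIRST(Q) = {0, 1, 2}
FIRST(S) = {0, 1, 2}
FOLLOW(P) = {0, 1, 2}
FOLLOW(Q) = {$}
FOLLOW(S) = {$}
Therefore, FOLLOW(Q) = {$}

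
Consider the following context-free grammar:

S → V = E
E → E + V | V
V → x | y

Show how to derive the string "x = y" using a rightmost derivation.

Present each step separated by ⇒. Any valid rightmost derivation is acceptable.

S ⇒ V = E ⇒ V = V ⇒ V = y ⇒ x = y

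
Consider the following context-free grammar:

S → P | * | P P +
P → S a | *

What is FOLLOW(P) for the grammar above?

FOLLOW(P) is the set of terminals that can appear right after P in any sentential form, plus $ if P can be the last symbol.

We compute FOLLOW(P) using the standard algorithm.
FOLLOW(S) starts with {$}.
FIRST(P) = {*}
FIRST(S) = {*}
FOLLOW(P) = {$, *, +, a}
FOLLOW(S) = {$, a}
Therefore, FOLLOW(P) = {$, *, +, a}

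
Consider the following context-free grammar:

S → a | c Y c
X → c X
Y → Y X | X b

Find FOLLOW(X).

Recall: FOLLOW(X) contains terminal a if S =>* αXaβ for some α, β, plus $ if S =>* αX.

We compute FOLLOW(X) using the standard algorithm.
FOLLOW(S) starts with {$}.
FIRST(S) = {a, c}
FIRST(X) = {c}
FIRST(Y) = {c}
FOLLOW(S) = {$}
FOLLOW(X) = {b, c}
FOLLOW(Y) = {c}
Therefore, FOLLOW(X) = {b, c}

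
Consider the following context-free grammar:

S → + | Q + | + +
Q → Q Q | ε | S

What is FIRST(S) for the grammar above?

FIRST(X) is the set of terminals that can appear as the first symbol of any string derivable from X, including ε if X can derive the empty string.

We compute FIRST(S) using the standard algorithm.
FIRST(Q) = {+, ε}
FIRST(S) = {+}
Therefore, FIRST(S) = {+}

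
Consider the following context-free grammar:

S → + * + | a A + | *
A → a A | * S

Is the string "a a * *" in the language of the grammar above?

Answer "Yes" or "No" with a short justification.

No - no valid derivation exists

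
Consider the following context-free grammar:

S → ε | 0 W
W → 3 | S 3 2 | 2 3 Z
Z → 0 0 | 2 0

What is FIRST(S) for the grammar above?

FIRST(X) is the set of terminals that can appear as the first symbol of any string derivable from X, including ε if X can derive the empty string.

We compute FIRST(S) using the standard algorithm.
FIRST(S) = {0, ε}
FIRST(W) = {0, 2, 3}
FIRST(Z) = {0, 2}
Therefore, FIRST(S) = {0, ε}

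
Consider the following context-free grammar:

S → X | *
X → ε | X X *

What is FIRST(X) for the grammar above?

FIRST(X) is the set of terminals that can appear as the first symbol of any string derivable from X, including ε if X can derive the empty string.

We compute FIRST(X) using the standard algorithm.
FIRST(S) = {*, ε}
FIRST(X) = {*, ε}
Therefore, FIRST(X) = {*, ε}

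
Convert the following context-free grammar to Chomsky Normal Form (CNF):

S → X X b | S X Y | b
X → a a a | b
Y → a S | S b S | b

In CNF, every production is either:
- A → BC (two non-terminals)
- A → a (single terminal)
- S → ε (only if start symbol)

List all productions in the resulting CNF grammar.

TB → b; S → b; TA → a; X → b; Y → b; S → X X0; X0 → X TB; S → S X1; X1 → X Y; X → TA X2; X2 → TA TA; Y → TA S; Y → S X3; X3 → TB S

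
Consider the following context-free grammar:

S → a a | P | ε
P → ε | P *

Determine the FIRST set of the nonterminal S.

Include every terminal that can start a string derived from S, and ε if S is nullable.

We compute FIRST(S) using the standard algorithm.
FIRST(P) = {*, ε}
FIRST(S) = {*, a, ε}
Therefore, FIRST(S) = {*, a, ε}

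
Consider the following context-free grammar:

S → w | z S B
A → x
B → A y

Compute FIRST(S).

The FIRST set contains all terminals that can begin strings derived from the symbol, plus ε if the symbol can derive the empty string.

We compute FIRST(S) using the standard algorithm.
FIRST(A) = {x}
FIRST(B) = {x}
FIRST(S) = {w, z}
Therefore, FIRST(S) = {w, z}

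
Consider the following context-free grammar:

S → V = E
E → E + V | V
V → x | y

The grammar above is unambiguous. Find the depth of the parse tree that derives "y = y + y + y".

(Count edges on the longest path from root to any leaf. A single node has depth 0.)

5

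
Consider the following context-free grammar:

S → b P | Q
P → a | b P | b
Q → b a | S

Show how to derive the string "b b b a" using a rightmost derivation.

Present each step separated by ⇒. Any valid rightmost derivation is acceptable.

S ⇒ b P ⇒ b b P ⇒ b b b P ⇒ b b b a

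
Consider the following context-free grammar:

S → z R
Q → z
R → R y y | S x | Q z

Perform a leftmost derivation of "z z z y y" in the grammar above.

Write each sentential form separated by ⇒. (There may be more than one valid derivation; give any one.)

S ⇒ z R ⇒ z R y y ⇒ z Q z y y ⇒ z z z y y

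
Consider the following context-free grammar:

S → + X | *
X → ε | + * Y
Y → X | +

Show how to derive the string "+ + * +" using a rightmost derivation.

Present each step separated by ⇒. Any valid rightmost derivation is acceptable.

S ⇒ + X ⇒ + + * Y ⇒ + + * +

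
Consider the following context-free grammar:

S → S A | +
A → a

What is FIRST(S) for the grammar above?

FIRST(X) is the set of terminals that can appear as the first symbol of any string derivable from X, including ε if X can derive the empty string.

We compute FIRST(S) using the standard algorithm.
FIRST(A) = {a}
FIRST(S) = {+}
Therefore, FIRST(S) = {+}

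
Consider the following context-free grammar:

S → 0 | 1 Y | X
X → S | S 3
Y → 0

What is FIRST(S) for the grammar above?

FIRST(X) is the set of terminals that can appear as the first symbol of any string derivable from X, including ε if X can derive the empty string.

We compute FIRST(S) using the standard algorithm.
FIRST(S) = {0, 1}
FIRST(X) = {0, 1}
FIRST(Y) = {0}
Therefore, FIRST(S) = {0, 1}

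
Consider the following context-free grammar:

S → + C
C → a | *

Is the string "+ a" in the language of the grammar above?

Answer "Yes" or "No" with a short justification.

Yes - a valid derivation exists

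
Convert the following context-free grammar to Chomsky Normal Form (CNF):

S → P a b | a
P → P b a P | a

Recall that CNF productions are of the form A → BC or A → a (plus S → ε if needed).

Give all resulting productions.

TA → a; TB → b; S → a; P → a; S → P X0; X0 → TA TB; P → P X1; X1 → TB X2; X2 → TA P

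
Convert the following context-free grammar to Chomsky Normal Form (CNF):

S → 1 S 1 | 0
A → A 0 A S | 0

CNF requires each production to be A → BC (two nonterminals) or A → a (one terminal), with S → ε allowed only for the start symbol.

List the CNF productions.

T1 → 1; S → 0; T0 → 0; A → 0; S → T1 X0; X0 → S T1; A → A X1; X1 → T0 X2; X2 → A S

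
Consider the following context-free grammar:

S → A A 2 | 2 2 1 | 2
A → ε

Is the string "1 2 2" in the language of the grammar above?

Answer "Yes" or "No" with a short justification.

No - no valid derivation exists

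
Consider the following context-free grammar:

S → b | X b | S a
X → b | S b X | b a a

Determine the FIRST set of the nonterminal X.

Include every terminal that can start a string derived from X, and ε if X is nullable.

We compute FIRST(X) using the standard algorithm.
FIRST(S) = {b}
FIRST(X) = {b}
Therefore, FIRST(X) = {b}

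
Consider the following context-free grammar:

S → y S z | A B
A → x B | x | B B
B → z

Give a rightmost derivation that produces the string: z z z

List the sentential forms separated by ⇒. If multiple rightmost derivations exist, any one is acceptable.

S ⇒ A B ⇒ A z ⇒ B B z ⇒ B z z ⇒ z z z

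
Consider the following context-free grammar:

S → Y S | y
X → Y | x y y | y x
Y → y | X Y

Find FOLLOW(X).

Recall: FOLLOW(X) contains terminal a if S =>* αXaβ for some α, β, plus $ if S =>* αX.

We compute FOLLOW(X) using the standard algorithm.
FOLLOW(S) starts with {$}.
FIRST(S) = {x, y}
FIRST(X) = {x, y}
FIRST(Y) = {x, y}
FOLLOW(S) = {$}
FOLLOW(X) = {x, y}
FOLLOW(Y) = {x, y}
Therefore, FOLLOW(X) = {x, y}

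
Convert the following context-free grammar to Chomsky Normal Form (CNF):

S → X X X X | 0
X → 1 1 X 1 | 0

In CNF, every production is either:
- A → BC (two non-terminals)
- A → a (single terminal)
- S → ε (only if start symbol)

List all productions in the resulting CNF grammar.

S → 0; T1 → 1; X → 0; S → X X0; X0 → X X1; X1 → X X; X → T1 X2; X2 → T1 X3; X3 → X T1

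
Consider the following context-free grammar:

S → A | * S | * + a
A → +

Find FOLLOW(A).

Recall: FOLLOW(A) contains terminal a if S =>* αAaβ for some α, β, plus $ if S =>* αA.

We compute FOLLOW(A) using the standard algorithm.
FOLLOW(S) starts with {$}.
FIRST(A) = {+}
FIRST(S) = {*, +}
FOLLOW(A) = {$}
FOLLOW(S) = {$}
Therefore, FOLLOW(A) = {$}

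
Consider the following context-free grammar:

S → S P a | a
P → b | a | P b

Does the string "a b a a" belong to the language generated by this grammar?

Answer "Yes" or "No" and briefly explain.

No - no valid derivation exists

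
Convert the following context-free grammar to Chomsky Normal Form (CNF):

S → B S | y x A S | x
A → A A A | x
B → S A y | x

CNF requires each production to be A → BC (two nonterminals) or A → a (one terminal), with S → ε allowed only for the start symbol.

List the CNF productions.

TY → y; TX → x; S → x; A → x; B → x; S → B S; S → TY X0; X0 → TX X1; X1 → A S; A → A X2; X2 → A A; B → S X3; X3 → A TY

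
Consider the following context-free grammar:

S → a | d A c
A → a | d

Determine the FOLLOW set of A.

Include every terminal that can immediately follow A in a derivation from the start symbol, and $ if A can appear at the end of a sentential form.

We compute FOLLOW(A) using the standard algorithm.
FOLLOW(S) starts with {$}.
FIRST(A) = {a, d}
FIRST(S) = {a, d}
FOLLOW(A) = {c}
FOLLOW(S) = {$}
Therefore, FOLLOW(A) = {c}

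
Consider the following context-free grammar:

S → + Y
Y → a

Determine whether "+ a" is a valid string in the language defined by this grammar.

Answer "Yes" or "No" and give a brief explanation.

Yes - a valid derivation exists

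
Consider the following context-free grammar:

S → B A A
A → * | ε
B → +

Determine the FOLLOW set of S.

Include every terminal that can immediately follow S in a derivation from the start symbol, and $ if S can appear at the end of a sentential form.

We compute FOLLOW(S) using the standard algorithm.
FOLLOW(S) starts with {$}.
FIRST(A) = {*, ε}
FIRST(B) = {+}
FIRST(S) = {+}
FOLLOW(A) = {$, *}
FOLLOW(B) = {$, *}
FOLLOW(S) = {$}
Therefore, FOLLOW(S) = {$}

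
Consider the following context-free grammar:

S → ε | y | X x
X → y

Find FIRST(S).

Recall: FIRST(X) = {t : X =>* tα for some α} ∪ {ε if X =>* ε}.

We compute FIRST(S) using the standard algorithm.
FIRST(S) = {y, ε}
FIRST(X) = {y}
Therefore, FIRST(S) = {y, ε}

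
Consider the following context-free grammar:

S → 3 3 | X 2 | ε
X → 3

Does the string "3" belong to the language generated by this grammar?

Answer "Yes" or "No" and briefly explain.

No - no valid derivation exists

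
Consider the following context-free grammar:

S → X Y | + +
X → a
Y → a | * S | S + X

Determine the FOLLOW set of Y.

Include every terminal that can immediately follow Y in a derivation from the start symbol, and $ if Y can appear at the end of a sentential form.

We compute FOLLOW(Y) using the standard algorithm.
FOLLOW(S) starts with {$}.
FIRST(S) = {+, a}
FIRST(X) = {a}
FIRST(Y) = {*, +, a}
FOLLOW(S) = {$, +}
FOLLOW(X) = {$, *, +, a}
FOLLOW(Y) = {$, +}
Therefore, FOLLOW(Y) = {$, +}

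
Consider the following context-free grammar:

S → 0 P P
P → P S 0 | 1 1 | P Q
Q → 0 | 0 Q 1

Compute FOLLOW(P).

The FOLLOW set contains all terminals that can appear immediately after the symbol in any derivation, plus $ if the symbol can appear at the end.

We compute FOLLOW(P) using the standard algorithm.
FOLLOW(S) starts with {$}.
FIRST(P) = {1}
FIRST(Q) = {0}
FIRST(S) = {0}
FOLLOW(P) = {$, 0, 1}
FOLLOW(Q) = {$, 0, 1}
FOLLOW(S) = {$, 0}
Therefore, FOLLOW(P) = {$, 0, 1}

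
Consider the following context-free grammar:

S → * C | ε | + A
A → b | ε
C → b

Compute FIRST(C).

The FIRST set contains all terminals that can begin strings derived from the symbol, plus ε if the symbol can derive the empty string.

We compute FIRST(C) using the standard algorithm.
FIRST(A) = {b, ε}
FIRST(C) = {b}
FIRST(S) = {*, +, ε}
Therefore, FIRST(C) = {b}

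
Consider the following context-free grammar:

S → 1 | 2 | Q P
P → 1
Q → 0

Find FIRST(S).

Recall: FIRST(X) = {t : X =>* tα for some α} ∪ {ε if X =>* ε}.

We compute FIRST(S) using the standard algorithm.
FIRST(P) = {1}
FIRST(Q) = {0}
FIRST(S) = {0, 1, 2}
Therefore, FIRST(S) = {0, 1, 2}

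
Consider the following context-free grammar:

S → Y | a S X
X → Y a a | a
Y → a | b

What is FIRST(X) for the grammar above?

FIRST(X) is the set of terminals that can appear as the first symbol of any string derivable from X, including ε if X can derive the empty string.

We compute FIRST(X) using the standard algorithm.
FIRST(S) = {a, b}
FIRST(X) = {a, b}
FIRST(Y) = {a, b}
Therefore, FIRST(X) = {a, b}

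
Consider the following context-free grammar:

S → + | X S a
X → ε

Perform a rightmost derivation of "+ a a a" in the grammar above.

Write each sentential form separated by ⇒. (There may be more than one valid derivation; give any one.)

S ⇒ X S a ⇒ X X S a a ⇒ X X X S a a a ⇒ X X X + a a a ⇒ X X + a a a ⇒ X + a a a ⇒ + a a a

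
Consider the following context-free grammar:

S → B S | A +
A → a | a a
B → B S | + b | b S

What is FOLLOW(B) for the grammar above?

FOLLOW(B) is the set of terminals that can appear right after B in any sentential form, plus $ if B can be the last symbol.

We compute FOLLOW(B) using the standard algorithm.
FOLLOW(S) starts with {$}.
FIRST(A) = {a}
FIRST(B) = {+, b}
FIRST(S) = {+, a, b}
FOLLOW(A) = {+}
FOLLOW(B) = {+, a, b}
FOLLOW(S) = {$, +, a, b}
Therefore, FOLLOW(B) = {+, a, b}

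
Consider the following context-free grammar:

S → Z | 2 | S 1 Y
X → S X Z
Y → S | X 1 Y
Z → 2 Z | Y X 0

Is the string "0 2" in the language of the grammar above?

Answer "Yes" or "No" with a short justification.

No - no valid derivation exists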